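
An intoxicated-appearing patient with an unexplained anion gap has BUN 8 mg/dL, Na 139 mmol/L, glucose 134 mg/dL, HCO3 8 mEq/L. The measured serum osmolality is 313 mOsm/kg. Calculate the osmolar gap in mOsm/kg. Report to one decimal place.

Calculated osmolality = 2·Na + glucose/18 + BUN/2.8
= 2·139 + 134/18 + 8/2.8
= 278 + 7.44 + 2.86
= 288.3 mOsm/kg ≈ 288.3 mOsm/kg
Osmolar gap = measured − calculated = 313 − 288.3 = 24.7 mOsm/kg

24.7 mOsm/kg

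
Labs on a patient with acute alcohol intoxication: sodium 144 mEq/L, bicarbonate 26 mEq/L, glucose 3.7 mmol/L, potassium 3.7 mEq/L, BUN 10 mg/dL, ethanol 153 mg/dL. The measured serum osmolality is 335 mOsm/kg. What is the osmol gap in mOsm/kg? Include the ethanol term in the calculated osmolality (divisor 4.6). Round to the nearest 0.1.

Calculated osmolality = 2·Na + glucose + BUN/2.8 + ethanol/4.6
= 2·144 + 3.7 + 10/2.8 + 153/4.6
= 288 + 3.70 + 3.57 + 33.26
= 328.53 mOsm/kg ≈ 328.5 mOsm/kg
Osmolar gap = measured − calculated = 335 − 328.5 = 6.5 mOsm/kg

6.5 mOsm/kg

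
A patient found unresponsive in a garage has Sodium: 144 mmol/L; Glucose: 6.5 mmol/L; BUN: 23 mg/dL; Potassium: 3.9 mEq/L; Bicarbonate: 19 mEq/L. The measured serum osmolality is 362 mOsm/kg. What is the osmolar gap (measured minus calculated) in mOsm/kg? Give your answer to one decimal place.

Calculated osmolality = 2·Na + glucose + BUN/2.8
= 2·144 + 6.5 + 23/2.8
= 288 + 6.50 + 8.21
= 302.71 mOsm/kg ≈ 302.7 mOsm/kg
Osmolar gap = measured − calculated = 362 − 302.7 = 59.3 mOsm/kg

59.3 mOsm/kg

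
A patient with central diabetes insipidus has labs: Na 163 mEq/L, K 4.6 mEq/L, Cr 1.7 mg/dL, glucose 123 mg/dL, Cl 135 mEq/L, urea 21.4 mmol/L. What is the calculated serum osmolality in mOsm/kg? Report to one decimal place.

354.2 mOsm/kg

Calculated osmolality = 2·Na + glucose/18 + urea
= 2·163 + 123/18 + 21.4
= 326 + 6.83 + 21.40
= 354.23 mOsm/kg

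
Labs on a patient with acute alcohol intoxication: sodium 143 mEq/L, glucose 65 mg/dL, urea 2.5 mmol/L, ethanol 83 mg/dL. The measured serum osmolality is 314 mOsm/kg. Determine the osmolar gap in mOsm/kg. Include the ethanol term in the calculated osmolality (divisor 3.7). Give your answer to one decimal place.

-0.5 mOsm/kg

Calculated osmolality = 2·Na + glucose/18 + urea + ethanol/3.7
= 2·143 + 65/18 + 2.5 + 83/3.7
= 286 + 3.61 + 2.50 + 22.43
= 314.54 mOsm/kg ≈ 314.5 mOsm/kg
Osmolar gap = measured − calculated = 314 − 314.5 = -0.5 mOsm/kg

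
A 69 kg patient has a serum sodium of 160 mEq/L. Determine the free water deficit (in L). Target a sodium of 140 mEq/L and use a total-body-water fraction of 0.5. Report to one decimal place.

TBW = 0.5 · 69 = 34.5 L
Free water deficit = TBW · (Na/140 − 1)
= 34.5 · (160/140 − 1)
= 34.5 · 0.1429
= 4.93 L

4.9 L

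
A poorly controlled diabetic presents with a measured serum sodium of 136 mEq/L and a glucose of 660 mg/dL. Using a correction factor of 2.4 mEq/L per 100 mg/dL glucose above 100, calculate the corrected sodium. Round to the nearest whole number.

149 mEq/L

Corrected Na = measured Na + 2.4 · (glucose − 100)/100
= 136 + 2.4 · (660 − 100)/100
= 136 + 13.4
= 149.4 mEq/L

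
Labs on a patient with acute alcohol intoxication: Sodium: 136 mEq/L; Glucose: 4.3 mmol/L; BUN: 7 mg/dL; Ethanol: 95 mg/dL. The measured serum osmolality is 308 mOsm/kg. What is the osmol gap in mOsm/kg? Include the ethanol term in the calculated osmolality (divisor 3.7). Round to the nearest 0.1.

3.5 mOsm/kg

Calculated osmolality = 2·Na + glucose + BUN/2.8 + ethanol/3.7
= 2·136 + 4.3 + 7/2.8 + 95/3.7
= 272 + 4.30 + 2.50 + 25.68
= 304.48 mOsm/kg ≈ 304.5 mOsm/kg
Osmolar gap = measured − calculated = 308 − 304.5 = 3.5 mOsm/kg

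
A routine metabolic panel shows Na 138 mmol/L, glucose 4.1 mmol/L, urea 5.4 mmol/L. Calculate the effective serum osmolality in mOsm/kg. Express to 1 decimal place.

280.1 mOsm/kg

Effective osmolality excludes urea (freely permeant across cell membranes):
2·Na + glucose
= 2·138 + 4.1
= 276 + 4.1
= 280.1 mOsm/kg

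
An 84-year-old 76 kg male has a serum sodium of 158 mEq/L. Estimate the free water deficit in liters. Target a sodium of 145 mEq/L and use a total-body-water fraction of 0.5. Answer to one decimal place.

TBW = 0.5 · 76 = 38 L
Free water deficit = TBW · (Na/145 − 1)
= 38 · (158/145 − 1)
= 38 · 0.0897
= 3.41 L

3.4 L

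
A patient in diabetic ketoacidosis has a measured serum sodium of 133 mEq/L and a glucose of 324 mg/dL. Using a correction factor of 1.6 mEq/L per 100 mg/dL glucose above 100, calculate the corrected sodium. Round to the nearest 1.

Corrected Na = measured Na + 1.6 · (glucose − 100)/100
= 133 + 1.6 · (324 − 100)/100
= 133 + 3.6
= 136.6 mEq/L

137 mEq/L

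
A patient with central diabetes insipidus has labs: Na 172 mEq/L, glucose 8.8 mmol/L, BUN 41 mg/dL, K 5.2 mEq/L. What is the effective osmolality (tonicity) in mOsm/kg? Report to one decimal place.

352.8 mOsm/kg

Effective osmolality excludes urea (freely permeant across cell membranes):
2·Na + glucose
= 2·172 + 8.8
= 344 + 8.8
= 352.8 mOsm/kg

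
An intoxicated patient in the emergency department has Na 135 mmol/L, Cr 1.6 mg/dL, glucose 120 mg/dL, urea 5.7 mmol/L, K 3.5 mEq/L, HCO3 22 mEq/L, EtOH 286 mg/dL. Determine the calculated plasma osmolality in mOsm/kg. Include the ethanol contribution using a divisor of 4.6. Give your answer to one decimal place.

344.5 mOsm/kg

Calculated osmolality = 2·Na + glucose/18 + urea + ethanol/4.6
= 2·135 + 120/18 + 5.7 + 286/4.6
= 270 + 6.67 + 5.70 + 62.17
= 344.54 mOsm/kg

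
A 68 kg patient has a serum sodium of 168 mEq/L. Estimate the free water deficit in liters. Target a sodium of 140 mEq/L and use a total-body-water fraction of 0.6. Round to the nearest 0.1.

TBW = 0.6 · 68 = 40.8 L
Free water deficit = TBW · (Na/140 − 1)
= 40.8 · (168/140 − 1)
= 40.8 · 0.2
= 8.16 L

8.2 L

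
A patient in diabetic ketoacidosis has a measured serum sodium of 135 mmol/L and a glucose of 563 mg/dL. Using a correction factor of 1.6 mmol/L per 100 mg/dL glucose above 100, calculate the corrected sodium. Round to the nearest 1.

Corrected Na = measured Na + 1.6 · (glucose − 100)/100
= 135 + 1.6 · (563 − 100)/100
= 135 + 7.4
= 142.4 mmol/L

142 mmol/L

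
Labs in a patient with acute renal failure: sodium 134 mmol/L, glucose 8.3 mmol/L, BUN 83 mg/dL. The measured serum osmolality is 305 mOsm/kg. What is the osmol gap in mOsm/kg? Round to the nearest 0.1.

-0.9 mOsm/kg

Calculated osmolality = 2·Na + glucose + BUN/2.8
= 2·134 + 8.3 + 83/2.8
= 268 + 8.30 + 29.64
= 305.94 mOsm/kg ≈ 305.9 mOsm/kg
Osmolar gap = measured − calculated = 305 − 305.9 = -0.9 mOsm/kg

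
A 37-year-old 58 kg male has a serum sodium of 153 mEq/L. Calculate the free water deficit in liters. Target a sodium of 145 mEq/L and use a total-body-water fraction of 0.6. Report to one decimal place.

1.9 L

TBW = 0.6 · 58 = 34.8 L
Free water deficit = TBW · (Na/145 − 1)
= 34.8 · (153/145 − 1)
= 34.8 · 0.0552
= 1.92 L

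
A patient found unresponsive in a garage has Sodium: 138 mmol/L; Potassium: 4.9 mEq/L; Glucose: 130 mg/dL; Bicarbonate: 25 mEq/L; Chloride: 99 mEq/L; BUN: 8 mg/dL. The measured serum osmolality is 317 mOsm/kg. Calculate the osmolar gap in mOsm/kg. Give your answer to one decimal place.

30.9 mOsm/kg

Calculated osmolality = 2·Na + glucose/18 + BUN/2.8
= 2·138 + 130/18 + 8/2.8
= 276 + 7.22 + 2.86
= 286.08 mOsm/kg ≈ 286.1 mOsm/kg
Osmolar gap = measured − calculated = 317 − 286.1 = 30.9 mOsm/kg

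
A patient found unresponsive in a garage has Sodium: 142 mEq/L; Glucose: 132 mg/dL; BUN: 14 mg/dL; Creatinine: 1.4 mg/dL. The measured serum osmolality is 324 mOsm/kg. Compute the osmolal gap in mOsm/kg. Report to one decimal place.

27.7 mOsm/kg

Calculated osmolality = 2·Na + glucose/18 + BUN/2.8
= 2·142 + 132/18 + 14/2.8
= 284 + 7.33 + 5
= 296.33 mOsm/kg ≈ 296.3 mOsm/kg
Osmolar gap = measured − calculated = 324 − 296.3 = 27.7 mOsm/kg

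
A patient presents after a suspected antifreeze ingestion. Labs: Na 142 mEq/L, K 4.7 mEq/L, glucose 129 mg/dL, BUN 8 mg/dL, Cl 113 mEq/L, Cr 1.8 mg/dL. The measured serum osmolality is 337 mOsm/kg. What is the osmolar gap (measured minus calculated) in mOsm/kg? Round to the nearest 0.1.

43.0 mOsm/kg

Calculated osmolality = 2·Na + glucose/18 + BUN/2.8
= 2·142 + 129/18 + 8/2.8
= 284 + 7.17 + 2.86
= 294.03 mOsm/kg ≈ 294.0 mOsm/kg
Osmolar gap = measured − calculated = 337 − 294.0 = 43.0 mOsm/kg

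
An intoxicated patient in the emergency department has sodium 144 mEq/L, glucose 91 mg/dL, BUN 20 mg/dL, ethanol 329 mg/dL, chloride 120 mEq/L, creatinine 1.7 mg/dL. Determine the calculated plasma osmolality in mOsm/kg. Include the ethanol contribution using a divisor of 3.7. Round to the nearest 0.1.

Calculated osmolality = 2·Na + glucose/18 + BUN/2.8 + ethanol/3.7
= 2·144 + 91/18 + 20/2.8 + 329/3.7
= 288 + 5.06 + 7.14 + 88.92
= 389.12 mOsm/kg

389.1 mOsm/kg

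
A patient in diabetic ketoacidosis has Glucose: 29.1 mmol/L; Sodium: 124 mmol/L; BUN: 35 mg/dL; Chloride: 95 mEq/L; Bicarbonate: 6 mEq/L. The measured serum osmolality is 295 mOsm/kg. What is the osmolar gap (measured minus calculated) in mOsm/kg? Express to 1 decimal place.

Calculated osmolality = 2·Na + glucose + BUN/2.8
= 2·124 + 29.1 + 35/2.8
= 248 + 29.10 + 12.50
= 289.6 mOsm/kg ≈ 289.6 mOsm/kg
Osmolar gap = measured − calculated = 295 − 289.6 = 5.4 mOsm/kg

5.4 mOsm/kg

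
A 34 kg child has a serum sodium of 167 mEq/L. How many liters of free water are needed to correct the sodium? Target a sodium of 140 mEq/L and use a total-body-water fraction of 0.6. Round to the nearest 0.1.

TBW = 0.6 · 34 = 20.4 L
Free water deficit = TBW · (Na/140 − 1)
= 20.4 · (167/140 − 1)
= 20.4 · 0.1929
= 3.94 L

3.9 L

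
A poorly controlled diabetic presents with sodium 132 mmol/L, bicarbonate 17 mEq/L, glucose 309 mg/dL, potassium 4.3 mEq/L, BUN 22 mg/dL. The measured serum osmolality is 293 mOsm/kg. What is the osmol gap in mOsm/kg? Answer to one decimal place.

Calculated osmolality = 2·Na + glucose/18 + BUN/2.8
= 2·132 + 309/18 + 22/2.8
= 264 + 17.17 + 7.86
= 289.03 mOsm/kg ≈ 289.0 mOsm/kg
Osmolar gap = measured − calculated = 293 − 289.0 = 4.0 mOsm/kg

4.0 mOsm/kg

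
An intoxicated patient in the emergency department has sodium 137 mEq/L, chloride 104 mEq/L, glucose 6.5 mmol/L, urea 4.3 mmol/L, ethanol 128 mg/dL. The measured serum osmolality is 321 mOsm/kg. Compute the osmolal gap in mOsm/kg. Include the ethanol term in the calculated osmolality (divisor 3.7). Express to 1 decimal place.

Calculated osmolality = 2·Na + glucose + urea + ethanol/3.7
= 2·137 + 6.5 + 4.3 + 128/3.7
= 274 + 6.50 + 4.30 + 34.59
= 319.39 mOsm/kg ≈ 319.4 mOsm/kg
Osmolar gap = measured − calculated = 321 − 319.4 = 1.6 mOsm/kg

1.6 mOsm/kg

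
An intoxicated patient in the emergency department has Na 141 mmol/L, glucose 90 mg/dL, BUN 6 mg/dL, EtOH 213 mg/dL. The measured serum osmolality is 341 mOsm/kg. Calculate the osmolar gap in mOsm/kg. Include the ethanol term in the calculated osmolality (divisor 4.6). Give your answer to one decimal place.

5.6 mOsm/kg

Calculated osmolality = 2·Na + glucose/18 + BUN/2.8 + ethanol/4.6
= 2·141 + 90/18 + 6/2.8 + 213/4.6
= 282 + 5 + 2.14 + 46.30
= 335.44 mOsm/kg ≈ 335.4 mOsm/kg
Osmolar gap = measured − calculated = 341 − 335.4 = 5.6 mOsm/kg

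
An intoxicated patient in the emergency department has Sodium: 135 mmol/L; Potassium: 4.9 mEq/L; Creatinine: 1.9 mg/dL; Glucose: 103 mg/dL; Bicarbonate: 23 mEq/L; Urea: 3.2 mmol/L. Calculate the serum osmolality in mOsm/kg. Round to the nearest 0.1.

278.9 mOsm/kg

Calculated osmolality = 2·Na + glucose/18 + urea
= 2·135 + 103/18 + 3.2
= 270 + 5.72 + 3.20
= 278.92 mOsm/kg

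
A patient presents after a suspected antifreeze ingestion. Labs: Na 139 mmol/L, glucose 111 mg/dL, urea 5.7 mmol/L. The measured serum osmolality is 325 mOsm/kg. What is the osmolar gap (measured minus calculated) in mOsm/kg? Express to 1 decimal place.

35.1 mOsm/kg

Calculated osmolality = 2·Na + glucose/18 + urea
= 2·139 + 111/18 + 5.7
= 278 + 6.17 + 5.70
= 289.87 mOsm/kg ≈ 289.9 mOsm/kg
Osmolar gap = measured − calculated = 325 − 289.9 = 35.1 mOsm/kg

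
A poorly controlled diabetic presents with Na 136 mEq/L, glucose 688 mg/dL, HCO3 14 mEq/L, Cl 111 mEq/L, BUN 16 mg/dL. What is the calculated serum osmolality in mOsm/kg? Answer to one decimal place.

315.9 mOsm/kg

Calculated osmolality = 2·Na + glucose/18 + BUN/2.8
= 2·136 + 688/18 + 16/2.8
= 272 + 38.22 + 5.71
= 315.93 mOsm/kg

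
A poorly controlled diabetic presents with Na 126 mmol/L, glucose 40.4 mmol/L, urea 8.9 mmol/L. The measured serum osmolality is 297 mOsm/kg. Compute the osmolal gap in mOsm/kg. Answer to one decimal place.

-4.3 mOsm/kg

Calculated osmolality = 2·Na + glucose + urea
= 2·126 + 40.4 + 8.9
= 252 + 40.40 + 8.90
= 301.3 mOsm/kg ≈ 301.3 mOsm/kg
Osmolar gap = measured − calculated = 297 − 301.3 = -4.3 mOsm/kg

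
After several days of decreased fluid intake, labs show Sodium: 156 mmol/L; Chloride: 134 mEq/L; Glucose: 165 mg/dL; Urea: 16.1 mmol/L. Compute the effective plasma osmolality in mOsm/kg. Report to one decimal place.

Effective osmolality excludes urea (freely permeant across cell membranes):
2·Na + glucose/18
= 2·156 + 165/18
= 312 + 9.17
= 321.17 mOsm/kg

321.2 mOsm/kg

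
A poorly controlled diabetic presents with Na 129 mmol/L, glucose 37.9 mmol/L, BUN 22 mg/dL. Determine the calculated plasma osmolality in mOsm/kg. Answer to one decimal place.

303.8 mOsm/kg

Calculated osmolality = 2·Na + glucose + BUN/2.8
= 2·129 + 37.9 + 22/2.8
= 258 + 37.90 + 7.86
= 303.76 mOsm/kg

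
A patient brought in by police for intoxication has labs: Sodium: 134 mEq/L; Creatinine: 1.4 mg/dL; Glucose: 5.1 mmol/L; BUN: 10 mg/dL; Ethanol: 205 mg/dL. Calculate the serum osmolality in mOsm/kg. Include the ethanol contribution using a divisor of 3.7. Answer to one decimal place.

332.1 mOsm/kg

Calculated osmolality = 2·Na + glucose + BUN/2.8 + ethanol/3.7
= 2·134 + 5.1 + 10/2.8 + 205/3.7
= 268 + 5.10 + 3.57 + 55.41
= 332.08 mOsm/kg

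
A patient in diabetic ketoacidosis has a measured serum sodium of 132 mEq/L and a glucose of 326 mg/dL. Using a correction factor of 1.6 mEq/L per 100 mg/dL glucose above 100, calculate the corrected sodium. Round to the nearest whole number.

Corrected Na = measured Na + 1.6 · (glucose − 100)/100
= 132 + 1.6 · (326 − 100)/100
= 132 + 3.6
= 135.6 mEq/L

136 mEq/L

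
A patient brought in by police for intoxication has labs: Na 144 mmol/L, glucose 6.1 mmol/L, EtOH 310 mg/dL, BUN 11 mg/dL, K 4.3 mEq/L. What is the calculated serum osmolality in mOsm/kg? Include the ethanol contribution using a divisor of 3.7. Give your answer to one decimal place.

381.8 mOsm/kg

Calculated osmolality = 2·Na + glucose + BUN/2.8 + ethanol/3.7
= 2·144 + 6.1 + 11/2.8 + 310/3.7
= 288 + 6.10 + 3.93 + 83.78
= 381.81 mOsm/kg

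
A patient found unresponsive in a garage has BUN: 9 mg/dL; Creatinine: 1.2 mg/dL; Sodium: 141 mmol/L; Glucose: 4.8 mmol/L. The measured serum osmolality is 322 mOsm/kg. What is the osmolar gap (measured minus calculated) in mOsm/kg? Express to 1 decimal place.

Calculated osmolality = 2·Na + glucose + BUN/2.8
= 2·141 + 4.8 + 9/2.8
= 282 + 4.80 + 3.21
= 290.01 mOsm/kg ≈ 290.0 mOsm/kg
Osmolar gap = measured − calculated = 322 − 290.0 = 32.0 mOsm/kg

32.0 mOsm/kg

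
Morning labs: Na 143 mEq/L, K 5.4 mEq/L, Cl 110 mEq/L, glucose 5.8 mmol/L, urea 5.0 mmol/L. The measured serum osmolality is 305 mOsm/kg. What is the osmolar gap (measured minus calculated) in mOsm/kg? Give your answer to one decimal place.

Calculated osmolality = 2·Na + glucose + urea
= 2·143 + 5.8 + 5
= 286 + 5.80 + 5
= 296.8 mOsm/kg ≈ 296.8 mOsm/kg
Osmolar gap = measured − calculated = 305 − 296.8 = 8.2 mOsm/kg

8.2 mOsm/kg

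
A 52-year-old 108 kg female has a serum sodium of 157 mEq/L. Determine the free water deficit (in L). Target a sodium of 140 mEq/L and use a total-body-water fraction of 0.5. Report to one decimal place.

6.6 L

TBW = 0.5 · 108 = 54 L
Free water deficit = TBW · (Na/140 − 1)
= 54 · (157/140 − 1)
= 54 · 0.1214
= 6.56 L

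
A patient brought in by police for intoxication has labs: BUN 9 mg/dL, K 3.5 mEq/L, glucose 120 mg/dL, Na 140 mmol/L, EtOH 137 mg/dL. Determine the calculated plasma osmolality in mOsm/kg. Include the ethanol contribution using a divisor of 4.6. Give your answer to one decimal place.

Calculated osmolality = 2·Na + glucose/18 + BUN/2.8 + ethanol/4.6
= 2·140 + 120/18 + 9/2.8 + 137/4.6
= 280 + 6.67 + 3.21 + 29.78
= 319.66 mOsm/kg

319.7 mOsm/kg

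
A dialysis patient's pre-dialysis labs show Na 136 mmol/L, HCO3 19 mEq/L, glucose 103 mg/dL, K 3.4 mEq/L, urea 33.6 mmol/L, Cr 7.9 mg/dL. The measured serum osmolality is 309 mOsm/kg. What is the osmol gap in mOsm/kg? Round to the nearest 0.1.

-2.3 mOsm/kg

Calculated osmolality = 2·Na + glucose/18 + urea
= 2·136 + 103/18 + 33.6
= 272 + 5.72 + 33.60
= 311.32 mOsm/kg ≈ 311.3 mOsm/kg
Osmolar gap = measured − calculated = 309 − 311.3 = -2.3 mOsm/kg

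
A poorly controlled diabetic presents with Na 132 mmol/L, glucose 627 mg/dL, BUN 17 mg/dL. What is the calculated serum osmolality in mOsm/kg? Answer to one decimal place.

304.9 mOsm/kg

Calculated osmolality = 2·Na + glucose/18 + BUN/2.8
= 2·132 + 627/18 + 17/2.8
= 264 + 34.83 + 6.07
= 304.9 mOsm/kg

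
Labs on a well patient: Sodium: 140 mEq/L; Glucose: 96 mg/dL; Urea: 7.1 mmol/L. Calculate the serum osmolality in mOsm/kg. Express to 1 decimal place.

292.4 mOsm/kg

Calculated osmolality = 2·Na + glucose/18 + urea
= 2·140 + 96/18 + 7.1
= 280 + 5.33 + 7.10
= 292.43 mOsm/kg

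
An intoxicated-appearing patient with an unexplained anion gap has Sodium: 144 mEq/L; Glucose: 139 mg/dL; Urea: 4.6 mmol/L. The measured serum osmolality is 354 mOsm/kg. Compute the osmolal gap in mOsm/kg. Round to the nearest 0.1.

Calculated osmolality = 2·Na + glucose/18 + urea
= 2·144 + 139/18 + 4.6
= 288 + 7.72 + 4.60
= 300.32 mOsm/kg ≈ 300.3 mOsm/kg
Osmolar gap = measured − calculated = 354 − 300.3 = 53.7 mOsm/kg

53.7 mOsm/kg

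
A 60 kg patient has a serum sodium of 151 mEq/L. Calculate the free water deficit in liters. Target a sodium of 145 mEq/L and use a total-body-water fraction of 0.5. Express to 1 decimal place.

TBW = 0.5 · 60 = 30 L
Free water deficit = TBW · (Na/145 − 1)
= 30 · (151/145 − 1)
= 30 · 0.0414
= 1.24 L

1.2 L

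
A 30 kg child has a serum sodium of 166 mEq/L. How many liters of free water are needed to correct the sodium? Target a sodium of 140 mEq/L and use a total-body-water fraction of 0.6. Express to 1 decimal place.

3.3 L

TBW = 0.6 · 30 = 18 L
Free water deficit = TBW · (Na/140 − 1)
= 18 · (166/140 − 1)
= 18 · 0.1857
= 3.34 L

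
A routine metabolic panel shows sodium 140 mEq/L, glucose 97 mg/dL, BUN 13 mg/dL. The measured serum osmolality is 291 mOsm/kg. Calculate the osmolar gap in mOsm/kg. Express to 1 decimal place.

Calculated osmolality = 2·Na + glucose/18 + BUN/2.8
= 2·140 + 97/18 + 13/2.8
= 280 + 5.39 + 4.64
= 290.03 mOsm/kg ≈ 290.0 mOsm/kg
Osmolar gap = measured − calculated = 291 − 290.0 = 1.0 mOsm/kg

1.0 mOsm/kg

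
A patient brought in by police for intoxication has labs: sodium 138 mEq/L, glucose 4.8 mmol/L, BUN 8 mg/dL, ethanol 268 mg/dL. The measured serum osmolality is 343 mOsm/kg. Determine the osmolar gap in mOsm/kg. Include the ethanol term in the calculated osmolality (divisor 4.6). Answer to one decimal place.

1.1 mOsm/kg

Calculated osmolality = 2·Na + glucose + BUN/2.8 + ethanol/4.6
= 2·138 + 4.8 + 8/2.8 + 268/4.6
= 276 + 4.80 + 2.86 + 58.26
= 341.92 mOsm/kg ≈ 341.9 mOsm/kg
Osmolar gap = measured − calculated = 343 − 341.9 = 1.1 mOsm/kg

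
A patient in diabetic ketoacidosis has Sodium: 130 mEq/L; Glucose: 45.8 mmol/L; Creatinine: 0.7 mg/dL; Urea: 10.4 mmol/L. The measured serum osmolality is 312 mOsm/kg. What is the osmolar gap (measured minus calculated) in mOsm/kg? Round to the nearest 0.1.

Calculated osmolality = 2·Na + glucose + urea
= 2·130 + 45.8 + 10.4
= 260 + 45.80 + 10.40
= 316.2 mOsm/kg ≈ 316.2 mOsm/kg
Osmolar gap = measured − calculated = 312 − 316.2 = -4.2 mOsm/kg

-4.2 mOsm/kg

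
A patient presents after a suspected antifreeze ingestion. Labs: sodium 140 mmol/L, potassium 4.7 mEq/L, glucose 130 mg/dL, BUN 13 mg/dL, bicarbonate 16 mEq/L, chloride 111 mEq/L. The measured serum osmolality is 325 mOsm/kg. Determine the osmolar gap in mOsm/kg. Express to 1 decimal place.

33.1 mOsm/kg

Calculated osmolality = 2·Na + glucose/18 + BUN/2.8
= 2·140 + 130/18 + 13/2.8
= 280 + 7.22 + 4.64
= 291.86 mOsm/kg ≈ 291.9 mOsm/kg
Osmolar gap = measured − calculated = 325 − 291.9 = 33.1 mOsm/kg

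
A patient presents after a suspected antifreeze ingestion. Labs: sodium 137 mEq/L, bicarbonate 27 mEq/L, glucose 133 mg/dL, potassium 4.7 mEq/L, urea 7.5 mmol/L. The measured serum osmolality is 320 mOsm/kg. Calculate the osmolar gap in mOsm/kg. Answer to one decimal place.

Calculated osmolality = 2·Na + glucose/18 + urea
= 2·137 + 133/18 + 7.5
= 274 + 7.39 + 7.50
= 288.89 mOsm/kg ≈ 288.9 mOsm/kg
Osmolar gap = measured − calculated = 320 − 288.9 = 31.1 mOsm/kg

31.1 mOsm/kg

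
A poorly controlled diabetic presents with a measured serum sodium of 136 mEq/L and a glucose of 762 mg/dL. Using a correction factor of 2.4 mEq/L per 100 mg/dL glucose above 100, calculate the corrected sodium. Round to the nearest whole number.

152 mEq/L

Corrected Na = measured Na + 2.4 · (glucose − 100)/100
= 136 + 2.4 · (762 − 100)/100
= 136 + 15.9
= 151.9 mEq/L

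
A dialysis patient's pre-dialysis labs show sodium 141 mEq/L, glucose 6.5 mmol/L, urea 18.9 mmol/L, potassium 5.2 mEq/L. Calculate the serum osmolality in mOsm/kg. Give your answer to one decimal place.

307.4 mOsm/kg

Calculated osmolality = 2·Na + glucose + urea
= 2·141 + 6.5 + 18.9
= 282 + 6.50 + 18.90
= 307.4 mOsm/kg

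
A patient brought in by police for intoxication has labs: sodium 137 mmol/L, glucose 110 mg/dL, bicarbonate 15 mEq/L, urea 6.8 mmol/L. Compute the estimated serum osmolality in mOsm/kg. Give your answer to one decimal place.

Calculated osmolality = 2·Na + glucose/18 + urea
= 2·137 + 110/18 + 6.8
= 274 + 6.11 + 6.80
= 286.91 mOsm/kg

286.9 mOsm/kg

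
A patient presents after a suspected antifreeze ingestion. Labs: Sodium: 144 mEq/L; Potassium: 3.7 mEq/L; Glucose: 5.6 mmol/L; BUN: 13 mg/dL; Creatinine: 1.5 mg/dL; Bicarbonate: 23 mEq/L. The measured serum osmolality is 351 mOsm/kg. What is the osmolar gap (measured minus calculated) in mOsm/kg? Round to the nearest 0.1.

Calculated osmolality = 2·Na + glucose + BUN/2.8
= 2·144 + 5.6 + 13/2.8
= 288 + 5.60 + 4.64
= 298.24 mOsm/kg ≈ 298.2 mOsm/kg
Osmolar gap = measured − calculated = 351 − 298.2 = 52.8 mOsm/kg

52.8 mOsm/kg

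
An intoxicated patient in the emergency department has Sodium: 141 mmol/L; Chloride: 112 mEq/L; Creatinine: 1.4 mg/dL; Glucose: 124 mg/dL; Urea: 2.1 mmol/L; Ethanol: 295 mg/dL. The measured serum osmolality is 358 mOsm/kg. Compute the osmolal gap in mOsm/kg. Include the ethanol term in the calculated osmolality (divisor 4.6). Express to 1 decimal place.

Calculated osmolality = 2·Na + glucose/18 + urea + ethanol/4.6
= 2·141 + 124/18 + 2.1 + 295/4.6
= 282 + 6.89 + 2.10 + 64.13
= 355.12 mOsm/kg ≈ 355.1 mOsm/kg
Osmolar gap = measured − calculated = 358 − 355.1 = 2.9 mOsm/kg

2.9 mOsm/kg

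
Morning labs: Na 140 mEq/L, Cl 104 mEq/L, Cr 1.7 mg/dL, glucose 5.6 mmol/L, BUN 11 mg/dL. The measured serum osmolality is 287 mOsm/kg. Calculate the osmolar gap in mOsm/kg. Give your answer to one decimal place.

-2.5 mOsm/kg

Calculated osmolality = 2·Na + glucose + BUN/2.8
= 2·140 + 5.6 + 11/2.8
= 280 + 5.60 + 3.93
= 289.53 mOsm/kg ≈ 289.5 mOsm/kg
Osmolar gap = measured − calculated = 287 − 289.5 = -2.5 mOsm/kg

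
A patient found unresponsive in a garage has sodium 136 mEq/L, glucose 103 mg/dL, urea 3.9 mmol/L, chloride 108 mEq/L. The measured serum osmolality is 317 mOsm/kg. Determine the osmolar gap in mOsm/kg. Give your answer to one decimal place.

35.4 mOsm/kg

Calculated osmolality = 2·Na + glucose/18 + urea
= 2·136 + 103/18 + 3.9
= 272 + 5.72 + 3.90
= 281.62 mOsm/kg ≈ 281.6 mOsm/kg
Osmolar gap = measured − calculated = 317 − 281.6 = 35.4 mOsm/kg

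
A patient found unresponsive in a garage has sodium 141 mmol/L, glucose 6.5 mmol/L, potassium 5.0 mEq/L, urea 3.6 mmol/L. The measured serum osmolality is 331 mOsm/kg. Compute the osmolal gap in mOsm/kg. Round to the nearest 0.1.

38.9 mOsm/kg

Calculated osmolality = 2·Na + glucose + urea
= 2·141 + 6.5 + 3.6
= 282 + 6.50 + 3.60
= 292.1 mOsm/kg ≈ 292.1 mOsm/kg
Osmolar gap = measured − calculated = 331 − 292.1 = 38.9 mOsm/kg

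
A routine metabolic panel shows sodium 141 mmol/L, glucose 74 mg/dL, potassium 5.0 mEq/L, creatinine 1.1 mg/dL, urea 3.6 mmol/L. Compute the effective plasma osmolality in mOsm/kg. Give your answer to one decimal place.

286.1 mOsm/kg

Effective osmolality excludes urea (freely permeant across cell membranes):
2·Na + glucose/18
= 2·141 + 74/18
= 282 + 4.11
= 286.11 mOsm/kg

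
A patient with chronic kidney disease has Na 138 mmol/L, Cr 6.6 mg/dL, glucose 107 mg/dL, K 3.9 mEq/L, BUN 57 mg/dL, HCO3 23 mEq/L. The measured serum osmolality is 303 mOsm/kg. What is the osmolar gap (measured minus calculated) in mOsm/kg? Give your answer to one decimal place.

Calculated osmolality = 2·Na + glucose/18 + BUN/2.8
= 2·138 + 107/18 + 57/2.8
= 276 + 5.94 + 20.36
= 302.3 mOsm/kg ≈ 302.3 mOsm/kg
Osmolar gap = measured − calculated = 303 − 302.3 = 0.7 mOsm/kg

0.7 mOsm/kg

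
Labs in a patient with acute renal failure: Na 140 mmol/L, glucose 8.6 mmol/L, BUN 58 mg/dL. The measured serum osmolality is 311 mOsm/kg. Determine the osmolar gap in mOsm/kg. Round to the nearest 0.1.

Calculated osmolality = 2·Na + glucose + BUN/2.8
= 2·140 + 8.6 + 58/2.8
= 280 + 8.60 + 20.71
= 309.31 mOsm/kg ≈ 309.3 mOsm/kg
Osmolar gap = measured − calculated = 311 − 309.3 = 1.7 mOsm/kg

1.7 mOsm/kg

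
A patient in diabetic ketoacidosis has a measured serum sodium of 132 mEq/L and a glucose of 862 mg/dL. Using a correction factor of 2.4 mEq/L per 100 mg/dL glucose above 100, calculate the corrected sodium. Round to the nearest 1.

150 mEq/L

Corrected Na = measured Na + 2.4 · (glucose − 100)/100
= 132 + 2.4 · (862 − 100)/100
= 132 + 18.3
= 150.3 mEq/L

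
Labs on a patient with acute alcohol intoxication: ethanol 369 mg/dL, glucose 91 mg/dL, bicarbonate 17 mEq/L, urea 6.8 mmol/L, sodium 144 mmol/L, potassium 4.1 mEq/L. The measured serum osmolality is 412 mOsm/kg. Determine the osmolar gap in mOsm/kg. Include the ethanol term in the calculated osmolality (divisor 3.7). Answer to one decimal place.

Calculated osmolality = 2·Na + glucose/18 + urea + ethanol/3.7
= 2·144 + 91/18 + 6.8 + 369/3.7
= 288 + 5.06 + 6.80 + 99.73
= 399.59 mOsm/kg ≈ 399.6 mOsm/kg
Osmolar gap = measured − calculated = 412 − 399.6 = 12.4 mOsm/kg

12.4 mOsm/kg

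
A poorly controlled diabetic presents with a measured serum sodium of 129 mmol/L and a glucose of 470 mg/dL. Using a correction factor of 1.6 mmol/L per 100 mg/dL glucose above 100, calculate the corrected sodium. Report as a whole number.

Corrected Na = measured Na + 1.6 · (glucose − 100)/100
= 129 + 1.6 · (470 − 100)/100
= 129 + 5.9
= 134.9 mmol/L

135 mmol/L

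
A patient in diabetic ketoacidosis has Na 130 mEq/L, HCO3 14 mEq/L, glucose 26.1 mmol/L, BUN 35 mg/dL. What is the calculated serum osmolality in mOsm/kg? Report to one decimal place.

Calculated osmolality = 2·Na + glucose + BUN/2.8
= 2·130 + 26.1 + 35/2.8
= 260 + 26.10 + 12.50
= 298.6 mOsm/kg

298.6 mOsm/kg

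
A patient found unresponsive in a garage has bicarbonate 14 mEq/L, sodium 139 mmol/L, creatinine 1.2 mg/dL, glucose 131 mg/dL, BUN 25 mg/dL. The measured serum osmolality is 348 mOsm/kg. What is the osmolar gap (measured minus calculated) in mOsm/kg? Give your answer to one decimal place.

53.8 mOsm/kg

Calculated osmolality = 2·Na + glucose/18 + BUN/2.8
= 2·139 + 131/18 + 25/2.8
= 278 + 7.28 + 8.93
= 294.21 mOsm/kg ≈ 294.2 mOsm/kg
Osmolar gap = measured − calculated = 348 − 294.2 = 53.8 mOsm/kg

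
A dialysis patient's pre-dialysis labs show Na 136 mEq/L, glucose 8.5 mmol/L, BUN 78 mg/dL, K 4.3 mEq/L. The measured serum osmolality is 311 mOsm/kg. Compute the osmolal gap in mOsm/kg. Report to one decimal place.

2.6 mOsm/kg

Calculated osmolality = 2·Na + glucose + BUN/2.8
= 2·136 + 8.5 + 78/2.8
= 272 + 8.50 + 27.86
= 308.36 mOsm/kg ≈ 308.4 mOsm/kg
Osmolar gap = measured − calculated = 311 − 308.4 = 2.6 mOsm/kg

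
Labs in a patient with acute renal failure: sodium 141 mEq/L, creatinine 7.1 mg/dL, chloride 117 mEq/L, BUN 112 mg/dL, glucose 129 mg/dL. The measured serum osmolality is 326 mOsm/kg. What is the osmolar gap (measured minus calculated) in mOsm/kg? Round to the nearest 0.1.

Calculated osmolality = 2·Na + glucose/18 + BUN/2.8
= 2·141 + 129/18 + 112/2.8
= 282 + 7.17 + 40
= 329.17 mOsm/kg ≈ 329.2 mOsm/kg
Osmolar gap = measured − calculated = 326 − 329.2 = -3.2 mOsm/kg

-3.2 mOsm/kg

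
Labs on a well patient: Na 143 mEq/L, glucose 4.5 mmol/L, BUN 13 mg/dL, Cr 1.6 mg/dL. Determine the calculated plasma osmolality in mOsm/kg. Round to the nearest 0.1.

295.1 mOsm/kg

Calculated osmolality = 2·Na + glucose + BUN/2.8
= 2·143 + 4.5 + 13/2.8
= 286 + 4.50 + 4.64
= 295.14 mOsm/kg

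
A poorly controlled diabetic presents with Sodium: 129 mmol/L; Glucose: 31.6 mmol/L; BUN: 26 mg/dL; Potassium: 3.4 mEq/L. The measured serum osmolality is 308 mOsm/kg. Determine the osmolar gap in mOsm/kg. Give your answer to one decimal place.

Calculated osmolality = 2·Na + glucose + BUN/2.8
= 2·129 + 31.6 + 26/2.8
= 258 + 31.60 + 9.29
= 298.89 mOsm/kg ≈ 298.9 mOsm/kg
Osmolar gap = measured − calculated = 308 − 298.9 = 9.1 mOsm/kg

9.1 mOsm/kg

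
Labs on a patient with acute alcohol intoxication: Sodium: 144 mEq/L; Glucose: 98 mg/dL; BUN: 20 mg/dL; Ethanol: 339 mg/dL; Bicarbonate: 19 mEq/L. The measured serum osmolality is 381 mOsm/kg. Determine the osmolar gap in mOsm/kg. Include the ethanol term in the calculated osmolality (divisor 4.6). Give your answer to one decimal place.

6.7 mOsm/kg

Calculated osmolality = 2·Na + glucose/18 + BUN/2.8 + ethanol/4.6
= 2·144 + 98/18 + 20/2.8 + 339/4.6
= 288 + 5.44 + 7.14 + 73.70
= 374.28 mOsm/kg ≈ 374.3 mOsm/kg
Osmolar gap = measured − calculated = 381 − 374.3 = 6.7 mOsm/kg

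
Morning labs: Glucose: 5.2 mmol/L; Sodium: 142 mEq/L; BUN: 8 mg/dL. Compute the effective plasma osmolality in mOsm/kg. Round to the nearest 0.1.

Effective osmolality excludes urea (freely permeant across cell membranes):
2·Na + glucose
= 2·142 + 5.2
= 284 + 5.2
= 289.2 mOsm/kg

289.2 mOsm/kg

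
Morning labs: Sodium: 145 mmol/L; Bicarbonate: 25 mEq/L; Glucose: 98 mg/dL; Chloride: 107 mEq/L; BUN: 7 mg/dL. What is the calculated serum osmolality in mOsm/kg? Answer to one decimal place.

Calculated osmolality = 2·Na + glucose/18 + BUN/2.8
= 2·145 + 98/18 + 7/2.8
= 290 + 5.44 + 2.50
= 297.94 mOsm/kg

297.9 mOsm/kg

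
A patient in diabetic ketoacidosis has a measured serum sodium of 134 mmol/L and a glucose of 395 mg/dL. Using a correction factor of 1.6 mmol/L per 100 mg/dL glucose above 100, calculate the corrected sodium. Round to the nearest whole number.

139 mmol/L

Corrected Na = measured Na + 1.6 · (glucose − 100)/100
= 134 + 1.6 · (395 − 100)/100
= 134 + 4.7
= 138.7 mmol/L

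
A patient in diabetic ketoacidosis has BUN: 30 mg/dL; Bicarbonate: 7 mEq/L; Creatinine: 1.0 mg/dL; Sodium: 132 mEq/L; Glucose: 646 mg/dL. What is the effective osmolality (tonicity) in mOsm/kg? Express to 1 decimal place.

299.9 mOsm/kg

Effective osmolality excludes urea (freely permeant across cell membranes):
2·Na + glucose/18
= 2·132 + 646/18
= 264 + 35.89
= 299.89 mOsm/kg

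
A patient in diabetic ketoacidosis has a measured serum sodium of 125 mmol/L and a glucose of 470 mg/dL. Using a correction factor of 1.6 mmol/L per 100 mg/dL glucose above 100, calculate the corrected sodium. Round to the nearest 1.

Corrected Na = measured Na + 1.6 · (glucose − 100)/100
= 125 + 1.6 · (470 − 100)/100
= 125 + 5.9
= 130.9 mmol/L

131 mmol/L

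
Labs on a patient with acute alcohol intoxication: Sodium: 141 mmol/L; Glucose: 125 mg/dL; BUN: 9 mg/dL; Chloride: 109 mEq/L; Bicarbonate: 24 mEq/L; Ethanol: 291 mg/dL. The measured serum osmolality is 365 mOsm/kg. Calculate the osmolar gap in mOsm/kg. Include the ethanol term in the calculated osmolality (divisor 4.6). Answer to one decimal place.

9.6 mOsm/kg

Calculated osmolality = 2·Na + glucose/18 + BUN/2.8 + ethanol/4.6
= 2·141 + 125/18 + 9/2.8 + 291/4.6
= 282 + 6.94 + 3.21 + 63.26
= 355.41 mOsm/kg ≈ 355.4 mOsm/kg
Osmolar gap = measured − calculated = 365 − 355.4 = 9.6 mOsm/kg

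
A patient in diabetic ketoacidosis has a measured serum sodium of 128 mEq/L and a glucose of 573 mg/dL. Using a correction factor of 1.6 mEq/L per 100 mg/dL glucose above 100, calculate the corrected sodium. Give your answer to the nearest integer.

136 mEq/L

Corrected Na = measured Na + 1.6 · (glucose − 100)/100
= 128 + 1.6 · (573 − 100)/100
= 128 + 7.6
= 135.6 mEq/L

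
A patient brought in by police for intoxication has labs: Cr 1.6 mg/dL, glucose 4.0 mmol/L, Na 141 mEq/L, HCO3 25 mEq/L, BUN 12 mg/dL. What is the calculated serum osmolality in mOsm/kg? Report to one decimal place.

Calculated osmolality = 2·Na + glucose + BUN/2.8
= 2·141 + 4 + 12/2.8
= 282 + 4 + 4.29
= 290.29 mOsm/kg

290.3 mOsm/kg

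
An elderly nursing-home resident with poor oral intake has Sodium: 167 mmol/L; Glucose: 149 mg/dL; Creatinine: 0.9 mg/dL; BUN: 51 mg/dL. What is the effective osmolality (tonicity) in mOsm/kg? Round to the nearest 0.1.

342.3 mOsm/kg

Effective osmolality excludes urea (freely permeant across cell membranes):
2·Na + glucose/18
= 2·167 + 149/18
= 334 + 8.28
= 342.28 mOsm/kg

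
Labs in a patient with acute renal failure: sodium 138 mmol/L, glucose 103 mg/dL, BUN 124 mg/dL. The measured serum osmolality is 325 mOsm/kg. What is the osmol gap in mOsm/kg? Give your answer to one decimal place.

Calculated osmolality = 2·Na + glucose/18 + BUN/2.8
= 2·138 + 103/18 + 124/2.8
= 276 + 5.72 + 44.29
= 326.01 mOsm/kg ≈ 326.0 mOsm/kg
Osmolar gap = measured − calculated = 325 − 326.0 = -1.0 mOsm/kg

-1.0 mOsm/kg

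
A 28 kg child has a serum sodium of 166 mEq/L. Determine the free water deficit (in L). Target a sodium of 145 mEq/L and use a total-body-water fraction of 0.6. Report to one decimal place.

TBW = 0.6 · 28 = 16.8 L
Free water deficit = TBW · (Na/145 − 1)
= 16.8 · (166/145 − 1)
= 16.8 · 0.1448
= 2.43 L

2.4 L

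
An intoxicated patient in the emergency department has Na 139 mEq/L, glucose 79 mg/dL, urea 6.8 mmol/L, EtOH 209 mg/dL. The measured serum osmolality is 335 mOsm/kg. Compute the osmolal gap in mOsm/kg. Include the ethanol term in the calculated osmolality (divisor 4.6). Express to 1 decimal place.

Calculated osmolality = 2·Na + glucose/18 + urea + ethanol/4.6
= 2·139 + 79/18 + 6.8 + 209/4.6
= 278 + 4.39 + 6.80 + 45.43
= 334.62 mOsm/kg ≈ 334.6 mOsm/kg
Osmolar gap = measured − calculated = 335 − 334.6 = 0.4 mOsm/kg

0.4 mOsm/kg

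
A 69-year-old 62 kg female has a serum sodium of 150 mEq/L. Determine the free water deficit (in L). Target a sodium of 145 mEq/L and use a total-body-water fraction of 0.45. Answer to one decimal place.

TBW = 0.45 · 62 = 27.9 L
Free water deficit = TBW · (Na/145 − 1)
= 27.9 · (150/145 − 1)
= 27.9 · 0.0345
= 0.96 L

1.0 L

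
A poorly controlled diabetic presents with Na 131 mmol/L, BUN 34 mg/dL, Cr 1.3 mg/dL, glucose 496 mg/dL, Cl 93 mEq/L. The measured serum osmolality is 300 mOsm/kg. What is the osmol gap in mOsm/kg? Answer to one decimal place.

Calculated osmolality = 2·Na + glucose/18 + BUN/2.8
= 2·131 + 496/18 + 34/2.8
= 262 + 27.56 + 12.14
= 301.7 mOsm/kg ≈ 301.7 mOsm/kg
Osmolar gap = measured − calculated = 300 − 301.7 = -1.7 mOsm/kg

-1.7 mOsm/kg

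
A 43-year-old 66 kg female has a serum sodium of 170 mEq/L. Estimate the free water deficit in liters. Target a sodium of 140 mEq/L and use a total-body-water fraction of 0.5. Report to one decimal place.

TBW = 0.5 · 66 = 33 L
Free water deficit = TBW · (Na/140 − 1)
= 33 · (170/140 − 1)
= 33 · 0.2143
= 7.07 L

7.1 L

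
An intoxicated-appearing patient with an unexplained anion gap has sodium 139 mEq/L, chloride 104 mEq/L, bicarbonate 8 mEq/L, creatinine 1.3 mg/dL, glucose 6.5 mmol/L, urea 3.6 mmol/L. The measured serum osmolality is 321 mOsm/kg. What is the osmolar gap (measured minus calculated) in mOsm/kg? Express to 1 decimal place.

32.9 mOsm/kg

Calculated osmolality = 2·Na + glucose + urea
= 2·139 + 6.5 + 3.6
= 278 + 6.50 + 3.60
= 288.1 mOsm/kg ≈ 288.1 mOsm/kg
Osmolar gap = measured − calculated = 321 − 288.1 = 32.9 mOsm/kg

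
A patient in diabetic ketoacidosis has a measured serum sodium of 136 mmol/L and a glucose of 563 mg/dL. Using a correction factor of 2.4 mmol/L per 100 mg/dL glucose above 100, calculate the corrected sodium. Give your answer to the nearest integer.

Corrected Na = measured Na + 2.4 · (glucose − 100)/100
= 136 + 2.4 · (563 − 100)/100
= 136 + 11.1
= 147.1 mmol/L

147 mmol/L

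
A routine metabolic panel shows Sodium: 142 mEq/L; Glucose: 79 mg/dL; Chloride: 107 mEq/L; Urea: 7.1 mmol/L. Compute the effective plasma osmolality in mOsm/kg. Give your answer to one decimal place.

288.4 mOsm/kg

Effective osmolality excludes urea (freely permeant across cell membranes):
2·Na + glucose/18
= 2·142 + 79/18
= 284 + 4.39
= 288.39 mOsm/kg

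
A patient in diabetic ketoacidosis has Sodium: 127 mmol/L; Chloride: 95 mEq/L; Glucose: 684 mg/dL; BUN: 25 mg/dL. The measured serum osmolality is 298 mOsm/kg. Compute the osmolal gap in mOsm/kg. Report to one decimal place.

Calculated osmolality = 2·Na + glucose/18 + BUN/2.8
= 2·127 + 684/18 + 25/2.8
= 254 + 38 + 8.93
= 300.93 mOsm/kg ≈ 300.9 mOsm/kg
Osmolar gap = measured − calculated = 298 − 300.9 = -2.9 mOsm/kg

-2.9 mOsm/kg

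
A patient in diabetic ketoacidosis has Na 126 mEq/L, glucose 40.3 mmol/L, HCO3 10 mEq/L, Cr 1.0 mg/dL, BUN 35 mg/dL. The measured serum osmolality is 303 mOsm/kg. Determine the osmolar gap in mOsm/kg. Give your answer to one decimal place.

Calculated osmolality = 2·Na + glucose + BUN/2.8
= 2·126 + 40.3 + 35/2.8
= 252 + 40.30 + 12.50
= 304.8 mOsm/kg ≈ 304.8 mOsm/kg
Osmolar gap = measured − calculated = 303 − 304.8 = -1.8 mOsm/kg

-1.8 mOsm/kg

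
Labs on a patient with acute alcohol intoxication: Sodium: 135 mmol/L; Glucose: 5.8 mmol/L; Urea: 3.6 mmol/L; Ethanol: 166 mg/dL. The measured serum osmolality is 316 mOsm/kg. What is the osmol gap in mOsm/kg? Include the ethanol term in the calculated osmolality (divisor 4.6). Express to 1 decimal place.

Calculated osmolality = 2·Na + glucose + urea + ethanol/4.6
= 2·135 + 5.8 + 3.6 + 166/4.6
= 270 + 5.80 + 3.60 + 36.09
= 315.49 mOsm/kg ≈ 315.5 mOsm/kg
Osmolar gap = measured − calculated = 316 − 315.5 = 0.5 mOsm/kg

0.5 mOsm/kg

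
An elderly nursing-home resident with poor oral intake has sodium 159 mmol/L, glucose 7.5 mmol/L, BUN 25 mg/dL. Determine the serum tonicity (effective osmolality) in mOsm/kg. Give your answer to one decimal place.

325.5 mOsm/kg

Effective osmolality excludes urea (freely permeant across cell membranes):
2·Na + glucose
= 2·159 + 7.5
= 318 + 7.5
= 325.5 mOsm/kg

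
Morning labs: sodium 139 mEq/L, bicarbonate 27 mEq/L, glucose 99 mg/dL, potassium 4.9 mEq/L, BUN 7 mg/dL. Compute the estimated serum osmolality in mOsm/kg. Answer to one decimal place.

Calculated osmolality = 2·Na + glucose/18 + BUN/2.8
= 2·139 + 99/18 + 7/2.8
= 278 + 5.50 + 2.50
= 286 mOsm/kg

286.0 mOsm/kg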